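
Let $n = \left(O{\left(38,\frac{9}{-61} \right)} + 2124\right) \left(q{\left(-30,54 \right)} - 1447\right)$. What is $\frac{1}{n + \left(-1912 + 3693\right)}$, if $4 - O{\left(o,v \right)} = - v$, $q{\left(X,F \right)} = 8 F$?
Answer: $- \frac{61}{131637344} \approx -4.6339 \cdot 10^{-7}$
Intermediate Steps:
$O{\left(o,v \right)} = 4 + v$ ($O{\left(o,v \right)} = 4 - - v = 4 + v$)
$n = - \frac{131745985}{61}$ ($n = \left(\left(4 + \frac{9}{-61}\right) + 2124\right) \left(8 \cdot 54 - 1447\right) = \left(\left(4 + 9 \left(- \frac{1}{61}\right)\right) + 2124\right) \left(432 - 1447\right) = \left(\left(4 - \frac{9}{61}\right) + 2124\right) \left(-1015\right) = \left(\frac{235}{61} + 2124\right) \left(-1015\right) = \frac{129799}{61} \left(-1015\right) = - \frac{131745985}{61} \approx -2.1598 \cdot 10^{6}$)
$\frac{1}{n + \left(-1912 + 3693\right)} = \frac{1}{- \frac{131745985}{61} + \left(-1912 + 3693\right)} = \frac{1}{- \frac{131745985}{61} + 1781} = \frac{1}{- \frac{131637344}{61}} = - \frac{61}{131637344}$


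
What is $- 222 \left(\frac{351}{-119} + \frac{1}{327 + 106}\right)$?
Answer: $\frac{33713808}{51527} \approx 654.29$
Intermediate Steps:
$- 222 \left(\frac{351}{-119} + \frac{1}{327 + 106}\right) = - 222 \left(351 \left(- \frac{1}{119}\right) + \frac{1}{433}\right) = - 222 \left(- \frac{351}{119} + \frac{1}{433}\right) = \left(-222\right) \left(- \frac{151864}{51527}\right) = \frac{33713808}{51527}$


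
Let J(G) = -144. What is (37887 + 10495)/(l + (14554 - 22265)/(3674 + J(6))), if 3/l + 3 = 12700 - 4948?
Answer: -441146592180/19913983 ≈ -22153.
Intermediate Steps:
l = 1/2583 (l = 3/(-3 + (12700 - 4948)) = 3/(-3 + 7752) = 3/7749 = 3*(1/7749) = 1/2583 ≈ 0.00038715)
(37887 + 10495)/(l + (14554 - 22265)/(3674 + J(6))) = (37887 + 10495)/(1/2583 + (14554 - 22265)/(3674 - 144)) = 48382/(1/2583 - 7711/3530) = 48382/(-19913983/9117990) = 48382*(-9117990/19913983) = -441146592180/19913983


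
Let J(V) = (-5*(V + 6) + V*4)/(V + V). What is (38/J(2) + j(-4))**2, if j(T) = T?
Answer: 1225/16 ≈ 76.563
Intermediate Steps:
J(V) = (-30 - V)/(2*V) (J(V) = (-5*(6 + V) + 4*V)/((2*V)) = ((-30 - 5*V) + 4*V)*(1/(2*V)) = (-30 - V)*(1/(2*V)) = (-30 - V)/(2*V))
(38/J(2) + j(-4))**2 = (38/(((1/2)*(-30 - 1*2)/2)) - 4)**2 = (38/(((1/2)*(1/2)*(-30 - 2))) - 4)**2 = (38/(((1/2)*(1/2)*(-32))) - 4)**2 = (38/(-8) - 4)**2 = (38*(-1/8) - 4)**2 = (-19/4 - 4)**2 = (-35/4)**2 = 1225/16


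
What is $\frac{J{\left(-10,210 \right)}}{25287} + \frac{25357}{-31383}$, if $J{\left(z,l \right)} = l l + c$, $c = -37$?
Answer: $\frac{247208890}{264527307} \approx 0.93453$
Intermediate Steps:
$J{\left(z,l \right)} = -37 + l^{2}$ ($J{\left(z,l \right)} = l l - 37 = l^{2} - 37 = -37 + l^{2}$)
$\frac{J{\left(-10,210 \right)}}{25287} + \frac{25357}{-31383} = \frac{-37 + 210^{2}}{25287} + \frac{25357}{-31383} = \left(-37 + 44100\right) \frac{1}{25287} + 25357 \left(- \frac{1}{31383}\right) = 44063 \cdot \frac{1}{25287} - \frac{25357}{31383} = \frac{44063}{25287} - \frac{25357}{31383} = \frac{247208890}{264527307}$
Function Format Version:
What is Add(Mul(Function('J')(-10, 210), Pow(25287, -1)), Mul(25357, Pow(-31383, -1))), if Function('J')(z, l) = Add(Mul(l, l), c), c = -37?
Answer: Rational(247208890, 264527307) ≈ 0.93453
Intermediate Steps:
Function('J')(z, l) = Add(-37, Pow(l, 2)) (Function('J')(z, l) = Add(Mul(l, l), -37) = Add(Pow(l, 2), -37) = Add(-37, Pow(l, 2)))
Add(Mul(Function('J')(-10, 210), Pow(25287, -1)), Mul(25357, Pow(-31383, -1))) = Add(Mul(Add(-37, Pow(210, 2)), Pow(25287, -1)), Mul(25357, Pow(-31383, -1))) = Add(Mul(Add(-37, 44100), Rational(1, 25287)), Mul(25357, Rational(-1, 31383))) = Add(Mul(44063, Rational(1, 25287)), Rational(-25357, 31383)) = Add(Rational(44063, 25287), Rational(-25357, 31383)) = Rational(247208890, 264527307)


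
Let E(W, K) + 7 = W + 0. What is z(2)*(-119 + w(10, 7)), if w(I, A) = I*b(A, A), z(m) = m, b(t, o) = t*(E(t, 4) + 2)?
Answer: 42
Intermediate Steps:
E(W, K) = -7 + W (E(W, K) = -7 + (W + 0) = -7 + W)
b(t, o) = t*(-5 + t) (b(t, o) = t*((-7 + t) + 2) = t*(-5 + t))
w(I, A) = A*I*(-5 + A) (w(I, A) = I*(A*(-5 + A)) = A*I*(-5 + A))
z(2)*(-119 + w(10, 7)) = 2*(-119 + 7*10*(-5 + 7)) = 2*(-119 + 7*10*2) = 2*(-119 + 140) = 2*21 = 42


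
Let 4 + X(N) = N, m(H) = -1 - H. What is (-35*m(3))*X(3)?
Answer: -140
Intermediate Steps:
X(N) = -4 + N
(-35*m(3))*X(3) = (-35*(-1 - 1*3))*(-4 + 3) = -35*(-1 - 3)*(-1) = -35*(-4)*(-1) = 140*(-1) = -140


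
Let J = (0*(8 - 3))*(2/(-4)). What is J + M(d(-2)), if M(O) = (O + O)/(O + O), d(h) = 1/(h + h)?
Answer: 1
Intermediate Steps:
d(h) = 1/(2*h)
J = 0 (J = (0*5)*(2*(-¼)) = 0*(-½) = 0)
M(O) = 1 (M(O) = (2*O)/((2*O)) = (2*O)*(1/(2*O)) = 1)
J + M(d(-2)) = 0 + 1 = 1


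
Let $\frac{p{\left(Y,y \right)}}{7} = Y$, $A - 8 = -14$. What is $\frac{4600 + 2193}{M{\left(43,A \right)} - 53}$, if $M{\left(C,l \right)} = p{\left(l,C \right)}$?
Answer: $- \frac{6793}{95} \approx -71.505$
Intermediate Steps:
$A = -6$ ($A = 8 - 14 = -6$)
$p{\left(Y,y \right)} = 7 Y$
$M{\left(C,l \right)} = 7 l$
$\frac{4600 + 2193}{M{\left(43,A \right)} - 53} = \frac{4600 + 2193}{7 \left(-6\right) - 53} = \frac{6793}{-42 - 53} = \frac{6793}{-95} = 6793 \left(- \frac{1}{95}\right) = - \frac{6793}{95}$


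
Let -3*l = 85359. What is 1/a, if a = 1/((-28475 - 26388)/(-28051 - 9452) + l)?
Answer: -1067017996/37503 ≈ -28452.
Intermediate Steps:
l = -28453 (l = -1/3*85359 = -28453)
a = -37503/1067017996 (a = 1/((-28475 - 26388)/(-28051 - 9452) - 28453) = 1/(-54863/(-37503) - 28453) = 1/(-54863*(-1/37503) - 28453) = 1/(54863/37503 - 28453) = 1/(-1067017996/37503) = -37503/1067017996 ≈ -3.5147e-5)
1/a = 1/(-37503/1067017996) = -1067017996/37503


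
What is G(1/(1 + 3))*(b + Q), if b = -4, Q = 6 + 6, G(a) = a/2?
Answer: 1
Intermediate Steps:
G(a) = a/2 (G(a) = a*(1/2) = a/2)
Q = 12
G(1/(1 + 3))*(b + Q) = (1/(2*(1 + 3)))*(-4 + 12) = ((1/2)/4)*8 = ((1/2)*(1/4))*8 = (1/8)*8 = 1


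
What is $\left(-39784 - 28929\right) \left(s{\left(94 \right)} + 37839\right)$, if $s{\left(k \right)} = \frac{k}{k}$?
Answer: $-2600099920$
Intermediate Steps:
$s{\left(k \right)} = 1$
$\left(-39784 - 28929\right) \left(s{\left(94 \right)} + 37839\right) = \left(-39784 - 28929\right) \left(1 + 37839\right) = \left(-68713\right) 37840 = -2600099920$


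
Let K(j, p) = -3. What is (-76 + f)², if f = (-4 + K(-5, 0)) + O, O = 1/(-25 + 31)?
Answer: 247009/36 ≈ 6861.4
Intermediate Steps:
O = ⅙ (O = 1/6 = ⅙ ≈ 0.16667)
f = -41/6 (f = (-4 - 3) + ⅙ = -7 + ⅙ = -41/6 ≈ -6.8333)
(-76 + f)² = (-76 - 41/6)² = (-497/6)² = 247009/36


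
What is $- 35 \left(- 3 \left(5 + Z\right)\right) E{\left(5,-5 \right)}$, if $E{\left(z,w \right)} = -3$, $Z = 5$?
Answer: $-3150$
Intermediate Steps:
$- 35 \left(- 3 \left(5 + Z\right)\right) E{\left(5,-5 \right)} = - 35 \left(- 3 \left(5 + 5\right)\right) \left(-3\right) = - 35 \left(\left(-3\right) 10\right) \left(-3\right) = \left(-35\right) \left(-30\right) \left(-3\right) = 1050 \left(-3\right) = -3150$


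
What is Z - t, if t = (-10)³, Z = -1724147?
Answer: -1723147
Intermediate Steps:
t = -1000
Z - t = -1724147 - 1*(-1000) = -1724147 + 1000 = -1723147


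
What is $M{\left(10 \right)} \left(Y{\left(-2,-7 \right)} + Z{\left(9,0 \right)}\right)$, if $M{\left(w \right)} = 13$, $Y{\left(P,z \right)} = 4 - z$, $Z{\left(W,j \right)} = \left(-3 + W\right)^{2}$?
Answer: $611$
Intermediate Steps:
$M{\left(10 \right)} \left(Y{\left(-2,-7 \right)} + Z{\left(9,0 \right)}\right) = 13 \left(\left(4 - -7\right) + \left(-3 + 9\right)^{2}\right) = 13 \left(\left(4 + 7\right) + 6^{2}\right) = 13 \left(11 + 36\right) = 13 \cdot 47 = 611$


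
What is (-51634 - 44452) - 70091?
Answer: -166177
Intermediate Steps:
(-51634 - 44452) - 70091 = -96086 - 70091 = -166177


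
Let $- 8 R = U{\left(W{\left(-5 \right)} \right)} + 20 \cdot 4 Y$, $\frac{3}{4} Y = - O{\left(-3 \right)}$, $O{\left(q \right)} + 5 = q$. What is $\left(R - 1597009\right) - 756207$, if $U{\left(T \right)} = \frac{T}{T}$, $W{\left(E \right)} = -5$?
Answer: $- \frac{56479747}{24} \approx -2.3533 \cdot 10^{6}$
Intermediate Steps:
$O{\left(q \right)} = -5 + q$
$U{\left(T \right)} = 1$
$Y = \frac{32}{3}$ ($Y = \frac{4 \left(- (-5 - 3)\right)}{3} = \frac{4 \left(\left(-1\right) \left(-8\right)\right)}{3} = \frac{4}{3} \cdot 8 = \frac{32}{3} \approx 10.667$)
$R = - \frac{2563}{24}$ ($R = - \frac{1 + 20 \cdot 4 \cdot \frac{32}{3}}{8} = - \frac{1 + 80 \cdot \frac{32}{3}}{8} = - \frac{1 + \frac{2560}{3}}{8} = \left(- \frac{1}{8}\right) \frac{2563}{3} = - \frac{2563}{24} \approx -106.79$)
$\left(R - 1597009\right) - 756207 = \left(- \frac{2563}{24} - 1597009\right) - 756207 = - \frac{38330779}{24} - 756207 = - \frac{56479747}{24}$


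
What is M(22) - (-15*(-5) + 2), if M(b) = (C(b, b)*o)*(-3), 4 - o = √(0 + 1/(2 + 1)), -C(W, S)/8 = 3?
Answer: 211 - 24*√3 ≈ 169.43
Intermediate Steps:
C(W, S) = -24 (C(W, S) = -8*3 = -24)
o = 4 - √3/3 (o = 4 - √(0 + 1/(2 + 1)) = 4 - √(0 + 1/3) = 4 - √(0 + ⅓) = 4 - √(⅓) = 4 - √3/3 ≈ 3.4226)
M(b) = 288 - 24*√3 (M(b) = -24*(4 - √3/3)*(-3) = (-96 + 8*√3)*(-3) = 288 - 24*√3)
M(22) - (-15*(-5) + 2) = (288 - 24*√3) - (-15*(-5) + 2) = (288 - 24*√3) - (75 + 2) = (288 - 24*√3) - 1*77 = (288 - 24*√3) - 77 = 211 - 24*√3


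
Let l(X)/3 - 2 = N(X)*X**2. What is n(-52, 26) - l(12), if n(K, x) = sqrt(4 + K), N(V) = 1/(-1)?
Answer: 426 + 4*I*sqrt(3) ≈ 426.0 + 6.9282*I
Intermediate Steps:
N(V) = -1
l(X) = 6 - 3*X**2 (l(X) = 6 + 3*(-X**2) = 6 - 3*X**2)
n(-52, 26) - l(12) = sqrt(4 - 52) - (6 - 3*12**2) = sqrt(-48) - (6 - 3*144) = 4*I*sqrt(3) - (6 - 432) = 4*I*sqrt(3) - 1*(-426) = 4*I*sqrt(3) + 426 = 426 + 4*I*sqrt(3)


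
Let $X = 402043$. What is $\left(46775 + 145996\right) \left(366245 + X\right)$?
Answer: $148103646048$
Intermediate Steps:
$\left(46775 + 145996\right) \left(366245 + X\right) = \left(46775 + 145996\right) \left(366245 + 402043\right) = 192771 \cdot 768288 = 148103646048$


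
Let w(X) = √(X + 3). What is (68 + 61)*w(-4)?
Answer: 129*I ≈ 129.0*I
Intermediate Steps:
w(X) = √(3 + X)
(68 + 61)*w(-4) = (68 + 61)*√(3 - 4) = 129*√(-1) = 129*I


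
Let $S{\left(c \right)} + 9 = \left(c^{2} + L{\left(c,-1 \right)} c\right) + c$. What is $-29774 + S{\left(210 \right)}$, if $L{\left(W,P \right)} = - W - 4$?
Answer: $-30413$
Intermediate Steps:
$L{\left(W,P \right)} = -4 - W$
$S{\left(c \right)} = -9 + c + c^{2} + c \left(-4 - c\right)$ ($S{\left(c \right)} = -9 + \left(\left(c^{2} + \left(-4 - c\right) c\right) + c\right) = -9 + \left(\left(c^{2} + c \left(-4 - c\right)\right) + c\right) = -9 + \left(c + c^{2} + c \left(-4 - c\right)\right) = -9 + c + c^{2} + c \left(-4 - c\right)$)
$-29774 + S{\left(210 \right)} = -29774 - 639 = -30413$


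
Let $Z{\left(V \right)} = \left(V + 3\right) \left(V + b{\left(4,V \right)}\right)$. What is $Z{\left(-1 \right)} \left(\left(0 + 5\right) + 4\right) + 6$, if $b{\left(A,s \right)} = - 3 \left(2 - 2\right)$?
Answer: $-12$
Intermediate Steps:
$b{\left(A,s \right)} = 0$ ($b{\left(A,s \right)} = \left(-3\right) 0 = 0$)
$Z{\left(V \right)} = V \left(3 + V\right)$ ($Z{\left(V \right)} = \left(V + 3\right) \left(V + 0\right) = \left(3 + V\right) V = V \left(3 + V\right)$)
$Z{\left(-1 \right)} \left(\left(0 + 5\right) + 4\right) + 6 = - (3 - 1) \left(\left(0 + 5\right) + 4\right) + 6 = \left(-1\right) 2 \left(5 + 4\right) + 6 = \left(-2\right) 9 + 6 = -18 + 6 = -12$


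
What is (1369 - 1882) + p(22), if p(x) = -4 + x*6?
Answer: -385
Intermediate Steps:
p(x) = -4 + 6*x
(1369 - 1882) + p(22) = (1369 - 1882) + (-4 + 6*22) = -513 + (-4 + 132) = -513 + 128 = -385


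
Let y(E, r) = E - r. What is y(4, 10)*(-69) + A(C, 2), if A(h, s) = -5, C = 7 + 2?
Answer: 409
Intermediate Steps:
C = 9
y(4, 10)*(-69) + A(C, 2) = (4 - 1*10)*(-69) - 5 = (4 - 10)*(-69) - 5 = -6*(-69) - 5 = 414 - 5 = 409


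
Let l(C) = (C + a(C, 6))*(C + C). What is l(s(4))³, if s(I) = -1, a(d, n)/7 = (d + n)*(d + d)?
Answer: 2863288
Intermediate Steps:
a(d, n) = 14*d*(d + n) (a(d, n) = 7*((d + n)*(d + d)) = 7*((d + n)*(2*d)) = 7*(2*d*(d + n)) = 14*d*(d + n))
l(C) = 2*C*(C + 14*C*(6 + C)) (l(C) = (C + 14*C*(C + 6))*(C + C) = (C + 14*C*(6 + C))*(2*C) = 2*C*(C + 14*C*(6 + C)))
l(s(4))³ = ((-1)²*(170 + 28*(-1)))³ = (1*(170 - 28))³ = (1*142)³ = 142³ = 2863288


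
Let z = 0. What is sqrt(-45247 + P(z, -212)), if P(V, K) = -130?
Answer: I*sqrt(45377) ≈ 213.02*I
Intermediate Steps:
sqrt(-45247 + P(z, -212)) = sqrt(-45247 - 130) = sqrt(-45377) = I*sqrt(45377)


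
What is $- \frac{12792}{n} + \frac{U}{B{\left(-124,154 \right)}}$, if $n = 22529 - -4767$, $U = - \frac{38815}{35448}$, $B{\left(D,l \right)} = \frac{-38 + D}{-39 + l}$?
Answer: $\frac{215994667}{699773904} \approx 0.30866$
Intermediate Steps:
$B{\left(D,l \right)} = \frac{-38 + D}{-39 + l}$
$U = - \frac{5545}{5064}$ ($U = \left(-38815\right) \frac{1}{35448} = - \frac{5545}{5064} \approx -1.095$)
$n = 27296$ ($n = 22529 + 4767 = 27296$)
$- \frac{12792}{n} + \frac{U}{B{\left(-124,154 \right)}} = - \frac{12792}{27296} - \frac{5545}{5064 \frac{-38 - 124}{-39 + 154}} = \left(-12792\right) \frac{1}{27296} - \frac{5545}{5064 \cdot \frac{1}{115} \left(-162\right)} = - \frac{1599}{3412} - \frac{5545}{5064 \cdot \frac{1}{115} \left(-162\right)} = - \frac{1599}{3412} - \frac{5545}{5064 \left(- \frac{162}{115}\right)} = - \frac{1599}{3412} - - \frac{637675}{820368} = - \frac{1599}{3412} + \frac{637675}{820368} = \frac{215994667}{699773904}$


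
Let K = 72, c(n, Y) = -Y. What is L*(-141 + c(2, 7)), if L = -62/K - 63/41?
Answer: 130943/369 ≈ 354.86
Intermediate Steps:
L = -3539/1476 (L = -62/72 - 63/41 = -62*1/72 - 63*1/41 = -31/36 - 63/41 = -3539/1476 ≈ -2.3977)
L*(-141 + c(2, 7)) = -3539*(-141 - 1*7)/1476 = -3539*(-141 - 7)/1476 = -3539/1476*(-148) = 130943/369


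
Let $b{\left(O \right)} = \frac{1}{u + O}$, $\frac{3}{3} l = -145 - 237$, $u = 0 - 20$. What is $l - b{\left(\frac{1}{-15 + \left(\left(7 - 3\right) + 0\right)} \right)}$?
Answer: $- \frac{84411}{221} \approx -381.95$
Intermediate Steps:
$u = -20$ ($u = 0 - 20 = -20$)
$l = -382$ ($l = -145 - 237 = -382$)
$b{\left(O \right)} = \frac{1}{-20 + O}$
$l - b{\left(\frac{1}{-15 + \left(\left(7 - 3\right) + 0\right)} \right)} = -382 - \frac{1}{-20 + \frac{1}{-15 + \left(\left(7 - 3\right) + 0\right)}} = -382 - \frac{1}{-20 + \frac{1}{-15 + \left(4 + 0\right)}} = -382 - \frac{1}{-20 + \frac{1}{-15 + 4}} = -382 - \frac{1}{-20 + \frac{1}{-11}} = -382 - \frac{1}{-20 - \frac{1}{11}} = -382 - \frac{1}{- \frac{221}{11}} = -382 - - \frac{11}{221} = -382 + \frac{11}{221} = - \frac{84411}{221}$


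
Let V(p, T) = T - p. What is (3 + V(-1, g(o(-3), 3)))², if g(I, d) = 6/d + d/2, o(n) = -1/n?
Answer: 225/4 ≈ 56.250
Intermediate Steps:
g(I, d) = d/2 + 6/d (g(I, d) = 6/d + d*(½) = 6/d + d/2 = d/2 + 6/d)
(3 + V(-1, g(o(-3), 3)))² = (3 + (((½)*3 + 6/3) - 1*(-1)))² = (3 + ((3/2 + 6*(⅓)) + 1))² = (3 + ((3/2 + 2) + 1))² = (3 + (7/2 + 1))² = (3 + 9/2)² = (15/2)² = 225/4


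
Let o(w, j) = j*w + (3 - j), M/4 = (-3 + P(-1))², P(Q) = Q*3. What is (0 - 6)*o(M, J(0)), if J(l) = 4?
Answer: -3450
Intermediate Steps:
P(Q) = 3*Q
M = 144 (M = 4*(-3 + 3*(-1))² = 4*(-3 - 3)² = 4*(-6)² = 4*36 = 144)
o(w, j) = 3 - j + j*w
(0 - 6)*o(M, J(0)) = (0 - 6)*(3 - 1*4 + 4*144) = -6*(3 - 4 + 576) = -6*575 = -3450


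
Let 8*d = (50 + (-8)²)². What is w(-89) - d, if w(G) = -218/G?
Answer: -288725/178 ≈ -1622.1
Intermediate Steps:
d = 3249/2 (d = (50 + (-8)²)²/8 = (50 + 64)²/8 = (⅛)*114² = (⅛)*12996 = 3249/2 ≈ 1624.5)
w(-89) - d = -218/(-89) - 1*3249/2 = -218*(-1/89) - 3249/2 = 218/89 - 3249/2 = -288725/178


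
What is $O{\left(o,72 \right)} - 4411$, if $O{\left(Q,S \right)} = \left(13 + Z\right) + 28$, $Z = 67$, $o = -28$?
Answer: $-4303$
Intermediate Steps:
$O{\left(Q,S \right)} = 108$ ($O{\left(Q,S \right)} = \left(13 + 67\right) + 28 = 80 + 28 = 108$)
$O{\left(o,72 \right)} - 4411 = 108 - 4411 = -4303$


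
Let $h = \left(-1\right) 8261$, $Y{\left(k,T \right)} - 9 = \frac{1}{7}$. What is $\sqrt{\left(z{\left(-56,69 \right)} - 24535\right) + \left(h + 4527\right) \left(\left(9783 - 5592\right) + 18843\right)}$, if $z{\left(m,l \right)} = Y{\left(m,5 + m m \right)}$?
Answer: $\frac{13 i \sqrt{24944619}}{7} \approx 9275.4 i$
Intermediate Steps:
$Y{\left(k,T \right)} = \frac{64}{7}$ ($Y{\left(k,T \right)} = 9 + \frac{1}{7} = \frac{64}{7}$)
$z{\left(m,l \right)} = \frac{64}{7}$
$h = -8261$
$\sqrt{\left(z{\left(-56,69 \right)} - 24535\right) + \left(h + 4527\right) \left(\left(9783 - 5592\right) + 18843\right)} = \sqrt{\left(\frac{64}{7} - 24535\right) + \left(-8261 + 4527\right) \left(\left(9783 - 5592\right) + 18843\right)} = \sqrt{\left(\frac{64}{7} - 24535\right) - 3734 \left(\left(9783 - 5592\right) + 18843\right)} = \sqrt{- \frac{171681}{7} - 3734 \left(4191 + 18843\right)} = \sqrt{- \frac{171681}{7} - 86008956} = \sqrt{- \frac{602234373}{7}} = \frac{13 i \sqrt{24944619}}{7}$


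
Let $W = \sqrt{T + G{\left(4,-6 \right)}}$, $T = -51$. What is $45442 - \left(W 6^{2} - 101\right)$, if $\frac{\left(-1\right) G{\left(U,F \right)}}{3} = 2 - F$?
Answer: $45543 - 180 i \sqrt{3} \approx 45543.0 - 311.77 i$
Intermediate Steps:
$G{\left(U,F \right)} = -6 + 3 F$ ($G{\left(U,F \right)} = - 3 \left(2 - F\right) = -6 + 3 F$)
$W = 5 i \sqrt{3}$ ($W = \sqrt{-51 + \left(-6 + 3 \left(-6\right)\right)} = \sqrt{-51 - 24} = \sqrt{-75} = 5 i \sqrt{3} \approx 8.6602 i$)
$45442 - \left(W 6^{2} - 101\right) = 45442 - \left(5 i \sqrt{3} \cdot 6^{2} - 101\right) = 45442 - \left(5 i \sqrt{3} \cdot 36 - 101\right) = 45442 - \left(180 i \sqrt{3} - 101\right) = 45442 - \left(-101 + 180 i \sqrt{3}\right) = 45442 + \left(101 - 180 i \sqrt{3}\right) = 45543 - 180 i \sqrt{3}$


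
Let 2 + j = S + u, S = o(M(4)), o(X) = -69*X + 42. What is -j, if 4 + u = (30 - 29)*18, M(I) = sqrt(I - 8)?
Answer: -54 + 138*I ≈ -54.0 + 138.0*I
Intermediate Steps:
M(I) = sqrt(-8 + I)
o(X) = 42 - 69*X
S = 42 - 138*I (S = 42 - 69*sqrt(-8 + 4) = 42 - 138*I ≈ 42.0 - 138.0*I)
u = 14 (u = -4 + (30 - 29)*18 = -4 + 1*18 = -4 + 18 = 14)
j = 54 - 138*I (j = -2 + ((42 - 138*I) + 14) = -2 + (56 - 138*I) = 54 - 138*I ≈ 54.0 - 138.0*I)
-j = -(54 - 138*I) = -54 + 138*I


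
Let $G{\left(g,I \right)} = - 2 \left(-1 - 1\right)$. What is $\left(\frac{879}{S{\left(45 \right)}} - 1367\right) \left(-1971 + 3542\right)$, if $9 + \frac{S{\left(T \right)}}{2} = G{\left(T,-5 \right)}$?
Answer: $- \frac{22856479}{10} \approx -2.2856 \cdot 10^{6}$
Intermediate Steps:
$G{\left(g,I \right)} = 4$ ($G{\left(g,I \right)} = \left(-2\right) \left(-2\right) = 4$)
$S{\left(T \right)} = -10$ ($S{\left(T \right)} = -18 + 2 \cdot 4 = -18 + 8 = -10$)
$\left(\frac{879}{S{\left(45 \right)}} - 1367\right) \left(-1971 + 3542\right) = \left(\frac{879}{-10} - 1367\right) \left(-1971 + 3542\right) = \left(879 \left(- \frac{1}{10}\right) - 1367\right) 1571 = \left(- \frac{879}{10} - 1367\right) 1571 = \left(- \frac{14549}{10}\right) 1571 = - \frac{22856479}{10}$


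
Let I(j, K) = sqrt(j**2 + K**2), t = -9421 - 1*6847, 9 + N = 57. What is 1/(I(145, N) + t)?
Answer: -16268/264624495 - sqrt(23329)/264624495 ≈ -6.2053e-5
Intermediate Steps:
N = 48 (N = -9 + 57 = 48)
t = -16268 (t = -9421 - 6847 = -16268)
I(j, K) = sqrt(K**2 + j**2)
1/(I(145, N) + t) = 1/(sqrt(48**2 + 145**2) - 16268) = 1/(sqrt(2304 + 21025) - 16268) = 1/(sqrt(23329) - 16268) = 1/(-16268 + sqrt(23329))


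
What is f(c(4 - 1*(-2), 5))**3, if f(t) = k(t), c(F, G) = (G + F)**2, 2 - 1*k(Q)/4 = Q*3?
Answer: -3010936384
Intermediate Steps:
k(Q) = 8 - 12*Q (k(Q) = 8 - 4*Q*3 = 8 - 12*Q)
c(F, G) = (F + G)**2
f(t) = 8 - 12*t
f(c(4 - 1*(-2), 5))**3 = (8 - 12*((4 - 1*(-2)) + 5)**2)**3 = (8 - 12*((4 + 2) + 5)**2)**3 = (8 - 12*(6 + 5)**2)**3 = (8 - 12*11**2)**3 = (8 - 12*121)**3 = (8 - 1452)**3 = (-1444)**3 = -3010936384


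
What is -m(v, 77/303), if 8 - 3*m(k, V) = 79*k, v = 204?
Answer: 16108/3 ≈ 5369.3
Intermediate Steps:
m(k, V) = 8/3 - 79*k/3
-m(v, 77/303) = -(8/3 - 79/3*204) = -(8/3 - 5372) = -1*(-16108/3) = 16108/3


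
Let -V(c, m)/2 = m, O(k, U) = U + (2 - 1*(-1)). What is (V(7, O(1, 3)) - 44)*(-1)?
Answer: 56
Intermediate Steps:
O(k, U) = 3 + U (O(k, U) = U + (2 + 1) = U + 3 = 3 + U)
V(c, m) = -2*m
(V(7, O(1, 3)) - 44)*(-1) = (-2*(3 + 3) - 44)*(-1) = (-2*6 - 44)*(-1) = (-12 - 44)*(-1) = -56*(-1) = 56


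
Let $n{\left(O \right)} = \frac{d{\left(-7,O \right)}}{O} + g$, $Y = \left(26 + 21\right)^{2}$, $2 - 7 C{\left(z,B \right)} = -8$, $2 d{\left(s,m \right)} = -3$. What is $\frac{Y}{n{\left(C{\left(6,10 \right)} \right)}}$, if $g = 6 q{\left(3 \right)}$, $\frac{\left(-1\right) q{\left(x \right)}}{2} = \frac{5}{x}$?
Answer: $- \frac{44180}{421} \approx -104.94$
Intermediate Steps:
$q{\left(x \right)} = - \frac{10}{x}$ ($q{\left(x \right)} = - 2 \frac{5}{x} = - \frac{10}{x}$)
$d{\left(s,m \right)} = - \frac{3}{2}$ ($d{\left(s,m \right)} = \frac{1}{2} \left(-3\right) = - \frac{3}{2}$)
$g = -20$ ($g = 6 \left(- \frac{10}{3}\right) = -20$)
$C{\left(z,B \right)} = \frac{10}{7}$ ($C{\left(z,B \right)} = \frac{2}{7} - - \frac{8}{7} = \frac{2}{7} + \frac{8}{7} = \frac{10}{7}$)
$Y = 2209$ ($Y = 47^{2} = 2209$)
$n{\left(O \right)} = -20 - \frac{3}{2 O}$ ($n{\left(O \right)} = - \frac{3}{2 O} - 20 = -20 - \frac{3}{2 O}$)
$\frac{Y}{n{\left(C{\left(6,10 \right)} \right)}} = \frac{2209}{-20 - \frac{3}{2 \cdot \frac{10}{7}}} = \frac{2209}{-20 - \frac{21}{20}} = \frac{2209}{- \frac{421}{20}} = 2209 \left(- \frac{20}{421}\right) = - \frac{44180}{421}$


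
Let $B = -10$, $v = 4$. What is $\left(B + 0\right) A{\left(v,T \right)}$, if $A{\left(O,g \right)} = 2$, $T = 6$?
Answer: $-20$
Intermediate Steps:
$\left(B + 0\right) A{\left(v,T \right)} = \left(-10 + 0\right) 2 = \left(-10\right) 2 = -20$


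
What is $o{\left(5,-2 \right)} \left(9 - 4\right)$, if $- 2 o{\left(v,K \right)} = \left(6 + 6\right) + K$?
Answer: $-25$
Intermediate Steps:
$o{\left(v,K \right)} = -6 - \frac{K}{2}$ ($o{\left(v,K \right)} = - \frac{\left(6 + 6\right) + K}{2} = - \frac{12 + K}{2} = -6 - \frac{K}{2}$)
$o{\left(5,-2 \right)} \left(9 - 4\right) = \left(-6 - -1\right) \left(9 - 4\right) = \left(-6 + 1\right) 5 = \left(-5\right) 5 = -25$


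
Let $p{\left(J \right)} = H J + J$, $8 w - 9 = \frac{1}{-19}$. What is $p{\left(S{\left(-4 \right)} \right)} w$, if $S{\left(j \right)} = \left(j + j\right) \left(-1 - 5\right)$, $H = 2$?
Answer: $\frac{3060}{19} \approx 161.05$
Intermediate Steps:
$S{\left(j \right)} = - 12 j$ ($S{\left(j \right)} = 2 j \left(-6\right) = - 12 j$)
$w = \frac{85}{76}$ ($w = \frac{9}{8} + \frac{1}{8 \left(-19\right)} = \frac{9}{8} + \frac{1}{8} \left(- \frac{1}{19}\right) = \frac{9}{8} - \frac{1}{152} = \frac{85}{76} \approx 1.1184$)
$p{\left(J \right)} = 3 J$ ($p{\left(J \right)} = 2 J + J = 3 J$)
$p{\left(S{\left(-4 \right)} \right)} w = 3 \left(\left(-12\right) \left(-4\right)\right) \frac{85}{76} = 3 \cdot 48 \cdot \frac{85}{76} = 144 \cdot \frac{85}{76} = \frac{3060}{19}$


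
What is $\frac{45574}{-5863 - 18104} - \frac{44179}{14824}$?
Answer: $- \frac{1734427069}{355286808} \approx -4.8818$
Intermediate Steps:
$\frac{45574}{-5863 - 18104} - \frac{44179}{14824} = \frac{45574}{-23967} - \frac{44179}{14824} = 45574 \left(- \frac{1}{23967}\right) - \frac{44179}{14824} = - \frac{45574}{23967} - \frac{44179}{14824} = - \frac{1734427069}{355286808}$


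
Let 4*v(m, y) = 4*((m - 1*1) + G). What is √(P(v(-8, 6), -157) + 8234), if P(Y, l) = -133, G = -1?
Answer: √8101 ≈ 90.006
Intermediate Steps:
v(m, y) = -2 + m (v(m, y) = (4*((m - 1*1) - 1))/4 = (4*((m - 1) - 1))/4 = (4*((-1 + m) - 1))/4 = (4*(-2 + m))/4 = (-8 + 4*m)/4 = -2 + m)
√(P(v(-8, 6), -157) + 8234) = √(-133 + 8234) = √8101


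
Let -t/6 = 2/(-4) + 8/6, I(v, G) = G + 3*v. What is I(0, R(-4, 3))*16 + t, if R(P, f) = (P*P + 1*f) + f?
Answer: 347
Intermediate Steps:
R(P, f) = P**2 + 2*f (R(P, f) = (P**2 + f) + f = (f + P**2) + f = P**2 + 2*f)
t = -5 (t = -6*(2/(-4) + 8/6) = -6*(2*(-1/4) + 8*(1/6)) = -6*(-1/2 + 4/3) = -6*5/6 = -5)
I(0, R(-4, 3))*16 + t = (((-4)**2 + 2*3) + 3*0)*16 - 5 = ((16 + 6) + 0)*16 - 5 = (22 + 0)*16 - 5 = 22*16 - 5 = 352 - 5 = 347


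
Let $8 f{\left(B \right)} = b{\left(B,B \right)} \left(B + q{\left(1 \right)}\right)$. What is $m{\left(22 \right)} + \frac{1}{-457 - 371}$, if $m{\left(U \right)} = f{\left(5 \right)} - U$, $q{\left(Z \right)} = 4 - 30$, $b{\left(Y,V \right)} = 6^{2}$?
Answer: $- \frac{96463}{828} \approx -116.5$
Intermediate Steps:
$b{\left(Y,V \right)} = 36$
$q{\left(Z \right)} = -26$ ($q{\left(Z \right)} = 4 - 30 = -26$)
$f{\left(B \right)} = -117 + \frac{9 B}{2}$ ($f{\left(B \right)} = \frac{36 \left(B - 26\right)}{8} = \frac{36 \left(-26 + B\right)}{8} = \frac{-936 + 36 B}{8} = -117 + \frac{9 B}{2}$)
$m{\left(U \right)} = - \frac{189}{2} - U$ ($m{\left(U \right)} = \left(-117 + \frac{9}{2} \cdot 5\right) - U = \left(-117 + \frac{45}{2}\right) - U = - \frac{189}{2} - U$)
$m{\left(22 \right)} + \frac{1}{-457 - 371} = \left(- \frac{189}{2} - 22\right) + \frac{1}{-457 - 371} = \left(- \frac{189}{2} - 22\right) + \frac{1}{-828} = - \frac{233}{2} - \frac{1}{828} = - \frac{96463}{828}$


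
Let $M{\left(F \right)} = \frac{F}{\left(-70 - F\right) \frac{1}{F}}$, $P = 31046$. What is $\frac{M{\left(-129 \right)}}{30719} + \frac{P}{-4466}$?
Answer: $- \frac{28097051830}{4047136093} \approx -6.9425$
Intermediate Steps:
$M{\left(F \right)} = \frac{F^{2}}{-70 - F}$ ($M{\left(F \right)} = \frac{F}{\frac{1}{F} \left(-70 - F\right)} = F \frac{F}{-70 - F} = \frac{F^{2}}{-70 - F}$)
$\frac{M{\left(-129 \right)}}{30719} + \frac{P}{-4466} = \frac{\left(-1\right) \left(-129\right)^{2} \frac{1}{70 - 129}}{30719} + \frac{31046}{-4466} = \left(-1\right) 16641 \frac{1}{-59} \cdot \frac{1}{30719} + 31046 \left(- \frac{1}{4466}\right) = \left(-1\right) 16641 \left(- \frac{1}{59}\right) \frac{1}{30719} - \frac{15523}{2233} = \frac{16641}{59} \cdot \frac{1}{30719} - \frac{15523}{2233} = \frac{16641}{1812421} - \frac{15523}{2233} = - \frac{28097051830}{4047136093}$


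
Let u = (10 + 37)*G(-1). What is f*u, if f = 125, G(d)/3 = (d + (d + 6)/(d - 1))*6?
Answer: -370125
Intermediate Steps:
G(d) = 18*d + 18*(6 + d)/(-1 + d) (G(d) = 3*((d + (d + 6)/(d - 1))*6) = 3*((d + (6 + d)/(-1 + d))*6) = 3*(6*d + 6*(6 + d)/(-1 + d)) = 18*d + 18*(6 + d)/(-1 + d))
u = -2961 (u = (10 + 37)*(18*(6 + (-1)²)/(-1 - 1)) = 47*(18*(6 + 1)/(-2)) = 47*(18*(-½)*7) = 47*(-63) = -2961)
f*u = 125*(-2961) = -370125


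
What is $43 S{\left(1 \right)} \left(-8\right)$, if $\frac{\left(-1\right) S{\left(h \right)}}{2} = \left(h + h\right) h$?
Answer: $1376$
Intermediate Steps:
$S{\left(h \right)} = - 4 h^{2}$ ($S{\left(h \right)} = - 2 \left(h + h\right) h = - 2 \cdot 2 h h = - 2 \cdot 2 h^{2} = - 4 h^{2}$)
$43 S{\left(1 \right)} \left(-8\right) = 43 \left(- 4 \cdot 1^{2}\right) \left(-8\right) = 43 \left(\left(-4\right) 1\right) \left(-8\right) = 43 \left(-4\right) \left(-8\right) = \left(-172\right) \left(-8\right) = 1376$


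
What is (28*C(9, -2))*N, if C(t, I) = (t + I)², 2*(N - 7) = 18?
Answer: 21952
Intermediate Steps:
N = 16 (N = 7 + (½)*18 = 7 + 9 = 16)
C(t, I) = (I + t)²
(28*C(9, -2))*N = (28*(-2 + 9)²)*16 = (28*7²)*16 = (28*49)*16 = 1372*16 = 21952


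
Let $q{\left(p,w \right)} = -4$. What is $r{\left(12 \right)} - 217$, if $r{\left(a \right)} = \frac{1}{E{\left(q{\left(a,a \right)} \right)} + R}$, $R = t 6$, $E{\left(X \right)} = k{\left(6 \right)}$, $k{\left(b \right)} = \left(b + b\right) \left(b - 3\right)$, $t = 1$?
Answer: $- \frac{9113}{42} \approx -216.98$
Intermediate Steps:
$k{\left(b \right)} = 2 b \left(-3 + b\right)$
$E{\left(X \right)} = 36$ ($E{\left(X \right)} = 2 \cdot 6 \left(-3 + 6\right) = 2 \cdot 6 \cdot 3 = 36$)
$R = 6$ ($R = 1 \cdot 6 = 6$)
$r{\left(a \right)} = \frac{1}{42}$ ($r{\left(a \right)} = \frac{1}{36 + 6} = \frac{1}{42}$)
$r{\left(12 \right)} - 217 = \frac{1}{42} - 217 = - \frac{9113}{42}$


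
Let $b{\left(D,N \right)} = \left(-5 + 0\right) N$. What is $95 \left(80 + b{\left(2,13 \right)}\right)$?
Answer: $1425$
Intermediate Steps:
$b{\left(D,N \right)} = - 5 N$
$95 \left(80 + b{\left(2,13 \right)}\right) = 95 \left(80 - 65\right) = 95 \cdot 15 = 1425$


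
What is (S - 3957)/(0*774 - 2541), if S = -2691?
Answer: 2216/847 ≈ 2.6163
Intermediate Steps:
(S - 3957)/(0*774 - 2541) = (-2691 - 3957)/(0*774 - 2541) = -6648/(0 - 2541) = -6648/(-2541) = -6648*(-1/2541) = 2216/847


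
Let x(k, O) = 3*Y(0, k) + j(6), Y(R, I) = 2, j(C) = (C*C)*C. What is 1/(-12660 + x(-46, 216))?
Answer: -1/12438 ≈ -8.0399e-5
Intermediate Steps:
j(C) = C**3 (j(C) = C**2*C = C**3)
x(k, O) = 222 (x(k, O) = 3*2 + 6**3 = 6 + 216 = 222)
1/(-12660 + x(-46, 216)) = 1/(-12660 + 222) = 1/(-12438) = -1/12438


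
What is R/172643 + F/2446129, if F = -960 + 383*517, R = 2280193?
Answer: 5611665698690/422307048947 ≈ 13.288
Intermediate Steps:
F = 197051 (F = -960 + 198011 = 197051)
R/172643 + F/2446129 = 2280193/172643 + 197051/2446129 = 5611665698690/422307048947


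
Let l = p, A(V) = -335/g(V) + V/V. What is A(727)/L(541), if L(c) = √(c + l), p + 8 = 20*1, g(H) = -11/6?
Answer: 2021*√553/6083 ≈ 7.8129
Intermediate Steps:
g(H) = -11/6 (g(H) = -11*⅙ = -11/6)
A(V) = 2021/11 (A(V) = -335/(-11/6) + V/V = -335*(-6/11) + 1 = 2010/11 + 1 = 2021/11)
p = 12 (p = -8 + 20*1 = -8 + 20 = 12)
l = 12
L(c) = √(12 + c) (L(c) = √(c + 12) = √(12 + c))
A(727)/L(541) = 2021/(11*(√(12 + 541))) = 2021/(11*(√553)) = 2021*(√553/553)/11 = 2021*√553/6083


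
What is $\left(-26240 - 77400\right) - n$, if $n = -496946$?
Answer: $393306$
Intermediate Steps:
$\left(-26240 - 77400\right) - n = \left(-26240 - 77400\right) - -496946 = -103640 + 496946 = 393306$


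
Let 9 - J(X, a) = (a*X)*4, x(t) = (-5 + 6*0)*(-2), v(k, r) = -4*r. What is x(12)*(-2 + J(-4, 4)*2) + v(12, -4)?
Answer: 1456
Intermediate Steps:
x(t) = 10 (x(t) = (-5 + 0)*(-2) = -5*(-2) = 10)
J(X, a) = 9 - 4*X*a (J(X, a) = 9 - a*X*4 = 9 - X*a*4 = 9 - 4*X*a)
x(12)*(-2 + J(-4, 4)*2) + v(12, -4) = 10*(-2 + (9 - 4*(-4)*4)*2) - 4*(-4) = 10*(-2 + (9 + 64)*2) + 16 = 10*(-2 + 73*2) + 16 = 10*(-2 + 146) + 16 = 10*144 + 16 = 1440 + 16 = 1456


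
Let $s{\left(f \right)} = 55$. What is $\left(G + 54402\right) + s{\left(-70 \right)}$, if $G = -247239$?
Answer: $-192782$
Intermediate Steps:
$\left(G + 54402\right) + s{\left(-70 \right)} = \left(-247239 + 54402\right) + 55 = -192837 + 55 = -192782$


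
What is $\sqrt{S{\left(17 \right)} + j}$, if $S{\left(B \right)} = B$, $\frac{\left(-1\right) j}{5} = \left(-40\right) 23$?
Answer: $9 \sqrt{57} \approx 67.948$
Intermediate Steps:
$j = 4600$ ($j = - 5 \left(\left(-40\right) 23\right) = \left(-5\right) \left(-920\right) = 4600$)
$\sqrt{S{\left(17 \right)} + j} = \sqrt{17 + 4600} = \sqrt{4617} = 9 \sqrt{57}$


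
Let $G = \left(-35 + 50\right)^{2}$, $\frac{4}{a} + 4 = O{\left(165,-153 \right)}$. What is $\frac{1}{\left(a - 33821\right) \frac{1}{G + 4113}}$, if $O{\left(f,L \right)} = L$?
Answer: $- \frac{75674}{589989} \approx -0.12826$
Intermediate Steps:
$a = - \frac{4}{157}$ ($a = \frac{4}{-4 - 153} = \frac{4}{-157} = 4 \left(- \frac{1}{157}\right) = - \frac{4}{157} \approx -0.025478$)
$G = 225$ ($G = 15^{2} = 225$)
$\frac{1}{\left(a - 33821\right) \frac{1}{G + 4113}} = \frac{1}{\left(- \frac{4}{157} - 33821\right) \frac{1}{225 + 4113}} = \frac{1}{\left(- \frac{5309901}{157}\right) \frac{1}{4338}} = \frac{1}{- \frac{589989}{75674}} = - \frac{75674}{589989}$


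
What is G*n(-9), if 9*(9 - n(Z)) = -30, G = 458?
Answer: 16946/3 ≈ 5648.7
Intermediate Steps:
n(Z) = 37/3 (n(Z) = 9 - ⅑*(-30) = 9 + 10/3 = 37/3)
G*n(-9) = 458*(37/3) = 16946/3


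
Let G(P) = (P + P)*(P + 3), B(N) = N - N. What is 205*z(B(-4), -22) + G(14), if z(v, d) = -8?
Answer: -1164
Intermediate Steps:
B(N) = 0
G(P) = 2*P*(3 + P) (G(P) = (2*P)*(3 + P) = 2*P*(3 + P))
205*z(B(-4), -22) + G(14) = 205*(-8) + 2*14*(3 + 14) = -1640 + 2*14*17 = -1640 + 476 = -1164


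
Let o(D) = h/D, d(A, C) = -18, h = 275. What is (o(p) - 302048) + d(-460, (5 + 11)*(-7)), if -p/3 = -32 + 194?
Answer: -146804351/486 ≈ -3.0207e+5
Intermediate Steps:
p = -486 (p = -3*(-32 + 194) = -3*162 = -486)
o(D) = 275/D
(o(p) - 302048) + d(-460, (5 + 11)*(-7)) = (275/(-486) - 302048) - 18 = (275*(-1/486) - 302048) - 18 = (-275/486 - 302048) - 18 = -146795603/486 - 18 = -146804351/486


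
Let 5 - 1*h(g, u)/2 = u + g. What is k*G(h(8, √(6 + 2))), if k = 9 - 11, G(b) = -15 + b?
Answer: 42 + 8*√2 ≈ 53.314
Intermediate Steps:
h(g, u) = 10 - 2*g - 2*u (h(g, u) = 10 - 2*(u + g) = 10 - 2*(g + u) = 10 + (-2*g - 2*u) = 10 - 2*g - 2*u)
k = -2
k*G(h(8, √(6 + 2))) = -2*(-15 + (10 - 2*8 - 2*√(6 + 2))) = -2*(-15 + (10 - 16 - 4*√2)) = -2*(-15 + (-6 - 4*√2)) = -2*(-21 - 4*√2) = 42 + 8*√2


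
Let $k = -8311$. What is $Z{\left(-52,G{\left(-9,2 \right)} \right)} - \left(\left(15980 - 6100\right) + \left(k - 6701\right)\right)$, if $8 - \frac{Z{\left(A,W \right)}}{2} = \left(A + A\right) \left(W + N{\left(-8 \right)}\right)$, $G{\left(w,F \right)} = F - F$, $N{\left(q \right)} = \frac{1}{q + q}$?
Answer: $5135$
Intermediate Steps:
$N{\left(q \right)} = \frac{1}{2 q}$
$G{\left(w,F \right)} = 0$
$Z{\left(A,W \right)} = 16 - 4 A \left(- \frac{1}{16} + W\right)$ ($Z{\left(A,W \right)} = 16 - 2 \left(A + A\right) \left(W + \frac{1}{2 \left(-8\right)}\right) = 16 - 2 \cdot 2 A \left(W + \frac{1}{2} \left(- \frac{1}{8}\right)\right) = 16 - 2 \cdot 2 A \left(W - \frac{1}{16}\right) = 16 - 2 \cdot 2 A \left(- \frac{1}{16} + W\right) = 16 - 4 A \left(- \frac{1}{16} + W\right)$)
$Z{\left(-52,G{\left(-9,2 \right)} \right)} - \left(\left(15980 - 6100\right) + \left(k - 6701\right)\right) = \left(16 + \frac{1}{4} \left(-52\right) - \left(-208\right) 0\right) - \left(\left(15980 - 6100\right) - 15012\right) = \left(16 - 13 + 0\right) - \left(9880 - 15012\right) = 3 - \left(9880 - 15012\right) = 3 - -5132 = 3 + 5132 = 5135$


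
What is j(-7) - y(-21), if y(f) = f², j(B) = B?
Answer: -448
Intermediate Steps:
j(-7) - y(-21) = -7 - 1*(-21)² = -7 - 1*441 = -7 - 441 = -448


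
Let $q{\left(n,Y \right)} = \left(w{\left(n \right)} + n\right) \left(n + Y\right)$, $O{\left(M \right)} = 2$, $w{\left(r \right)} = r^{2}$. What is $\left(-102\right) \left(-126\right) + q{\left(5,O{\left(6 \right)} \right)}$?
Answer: $13062$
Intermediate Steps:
$q{\left(n,Y \right)} = \left(Y + n\right) \left(n + n^{2}\right)$ ($q{\left(n,Y \right)} = \left(n^{2} + n\right) \left(n + Y\right) = \left(n + n^{2}\right) \left(Y + n\right) = \left(Y + n\right) \left(n + n^{2}\right)$)
$\left(-102\right) \left(-126\right) + q{\left(5,O{\left(6 \right)} \right)} = \left(-102\right) \left(-126\right) + 5 \left(2 + 5 + 5^{2} + 2 \cdot 5\right) = 12852 + 5 \left(2 + 5 + 25 + 10\right) = 12852 + 5 \cdot 42 = 12852 + 210 = 13062$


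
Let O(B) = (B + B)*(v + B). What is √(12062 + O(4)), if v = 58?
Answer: √12558 ≈ 112.06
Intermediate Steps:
O(B) = 2*B*(58 + B) (O(B) = (B + B)*(58 + B) = (2*B)*(58 + B) = 2*B*(58 + B))
√(12062 + O(4)) = √(12062 + 2*4*(58 + 4)) = √(12062 + 2*4*62) = √(12062 + 496) = √12558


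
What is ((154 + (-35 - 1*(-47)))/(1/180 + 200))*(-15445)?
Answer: -461496600/36001 ≈ -12819.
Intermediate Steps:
((154 + (-35 - 1*(-47)))/(1/180 + 200))*(-15445) = ((154 + (-35 + 47))/(1/180 + 200))*(-15445) = ((154 + 12)/(36001/180))*(-15445) = (166*(180/36001))*(-15445) = (29880/36001)*(-15445) = -461496600/36001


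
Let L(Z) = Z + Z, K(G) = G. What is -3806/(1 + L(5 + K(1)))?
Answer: -3806/13 ≈ -292.77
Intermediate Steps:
L(Z) = 2*Z
-3806/(1 + L(5 + K(1))) = -3806/(1 + 2*(5 + 1)) = -3806/(1 + 2*6) = -3806/(1 + 12) = -3806/13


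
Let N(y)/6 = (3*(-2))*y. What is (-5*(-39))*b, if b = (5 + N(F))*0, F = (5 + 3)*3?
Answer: 0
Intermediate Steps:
F = 24 (F = 8*3 = 24)
N(y) = -36*y (N(y) = 6*((3*(-2))*y) = 6*(-6*y) = -36*y)
b = 0 (b = (5 - 36*24)*0 = (5 - 864)*0 = -859*0 = 0)
(-5*(-39))*b = -5*(-39)*0 = 195*0 = 0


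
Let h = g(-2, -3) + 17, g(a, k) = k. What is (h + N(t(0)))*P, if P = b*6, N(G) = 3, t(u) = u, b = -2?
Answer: -204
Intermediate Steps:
P = -12 (P = -2*6 = -12)
h = 14 (h = -3 + 17 = 14)
(h + N(t(0)))*P = (14 + 3)*(-12) = 17*(-12) = -204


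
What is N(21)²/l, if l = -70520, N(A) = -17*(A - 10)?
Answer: -34969/70520 ≈ -0.49587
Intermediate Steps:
N(A) = 170 - 17*A (N(A) = -17*(-10 + A) = 170 - 17*A)
N(21)²/l = (170 - 17*21)²/(-70520) = (170 - 357)²*(-1/70520) = (-187)²*(-1/70520) = 34969*(-1/70520) = -34969/70520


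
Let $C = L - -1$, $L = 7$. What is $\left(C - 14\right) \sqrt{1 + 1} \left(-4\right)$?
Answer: $24 \sqrt{2} \approx 33.941$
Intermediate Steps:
$C = 8$ ($C = 7 - -1 = 7 + 1 = 8$)
$\left(C - 14\right) \sqrt{1 + 1} \left(-4\right) = \left(8 - 14\right) \sqrt{1 + 1} \left(-4\right) = - 6 \sqrt{2} \left(-4\right) = - 6 \left(- 4 \sqrt{2}\right) = 24 \sqrt{2}$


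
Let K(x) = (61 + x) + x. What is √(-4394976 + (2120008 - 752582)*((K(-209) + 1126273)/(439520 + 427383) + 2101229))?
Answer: 5*√86372964653753055432818/866903 ≈ 1.6951e+6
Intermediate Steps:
K(x) = 61 + 2*x
√(-4394976 + (2120008 - 752582)*((K(-209) + 1126273)/(439520 + 427383) + 2101229)) = √(-4394976 + (2120008 - 752582)*(((61 + 2*(-209)) + 1126273)/(439520 + 427383) + 2101229)) = √(-4394976 + 1367426*(((61 - 418) + 1126273)/866903 + 2101229)) = √(-4394976 + 1367426*((-357 + 1126273)*(1/866903) + 2101229)) = √(-4394976 + 1367426*(1125916*(1/866903) + 2101229)) = √(-4394976 + 1367426*(1125916/866903 + 2101229)) = √(-4394976 + 1367426*(1821562849703/866903)) = √(-4394976 + 2490852401317974478/866903) = √(2490848591300095150/866903) = 5*√86372964653753055432818/866903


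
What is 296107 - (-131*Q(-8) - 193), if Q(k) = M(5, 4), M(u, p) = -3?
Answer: 295907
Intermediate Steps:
Q(k) = -3
296107 - (-131*Q(-8) - 193) = 296107 - (-131*(-3) - 193) = 296107 - (393 - 193) = 296107 - 1*200 = 296107 - 200 = 295907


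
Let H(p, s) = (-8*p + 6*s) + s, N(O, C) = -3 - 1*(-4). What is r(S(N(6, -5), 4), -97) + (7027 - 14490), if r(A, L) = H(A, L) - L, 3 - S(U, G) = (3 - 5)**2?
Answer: -8037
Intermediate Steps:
N(O, C) = 1 (N(O, C) = -3 + 4 = 1)
H(p, s) = -8*p + 7*s
S(U, G) = -1 (S(U, G) = 3 - (3 - 5)**2 = 3 - 1*(-2)**2 = 3 - 1*4 = 3 - 4 = -1)
r(A, L) = -8*A + 6*L (r(A, L) = (-8*A + 7*L) - L = -8*A + 6*L)
r(S(N(6, -5), 4), -97) + (7027 - 14490) = (-8*(-1) + 6*(-97)) + (7027 - 14490) = (8 - 582) - 7463 = -574 - 7463 = -8037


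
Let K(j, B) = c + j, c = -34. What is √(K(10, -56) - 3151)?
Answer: 5*I*√127 ≈ 56.347*I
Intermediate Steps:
K(j, B) = -34 + j
√(K(10, -56) - 3151) = √((-34 + 10) - 3151) = √(-24 - 3151) = √(-3175) = 5*I*√127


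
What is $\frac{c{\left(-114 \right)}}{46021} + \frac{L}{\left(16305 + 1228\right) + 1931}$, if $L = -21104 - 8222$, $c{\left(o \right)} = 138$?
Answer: $- \frac{673462907}{447876372} \approx -1.5037$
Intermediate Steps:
$L = -29326$
$\frac{c{\left(-114 \right)}}{46021} + \frac{L}{\left(16305 + 1228\right) + 1931} = \frac{138}{46021} - \frac{29326}{\left(16305 + 1228\right) + 1931} = 138 \cdot \frac{1}{46021} - \frac{29326}{17533 + 1931} = \frac{138}{46021} - \frac{29326}{19464} = \frac{138}{46021} - \frac{14663}{9732} = - \frac{673462907}{447876372}$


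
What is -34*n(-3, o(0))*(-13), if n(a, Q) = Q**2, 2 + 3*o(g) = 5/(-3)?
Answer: 53482/81 ≈ 660.27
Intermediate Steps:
o(g) = -11/9 (o(g) = -2/3 + (5/(-3))/3 = -2/3 + (5*(-1/3))/3 = -2/3 + (1/3)*(-5/3) = -2/3 - 5/9 = -11/9)
-34*n(-3, o(0))*(-13) = -34*(-11/9)**2*(-13) = -34*121/81*(-13) = -4114/81*(-13) = 53482/81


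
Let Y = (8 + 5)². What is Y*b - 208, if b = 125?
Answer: 20917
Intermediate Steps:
Y = 169 (Y = 13² = 169)
Y*b - 208 = 169*125 - 208 = 21125 - 208 = 20917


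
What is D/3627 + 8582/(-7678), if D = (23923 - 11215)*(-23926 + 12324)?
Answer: -62892319409/1547117 ≈ -40651.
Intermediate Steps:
D = -147438216 (D = 12708*(-11602) = -147438216)
D/3627 + 8582/(-7678) = -147438216/3627 + 8582/(-7678) = -147438216*1/3627 + 8582*(-1/7678) = -16382024/403 - 4291/3839 = -62892319409/1547117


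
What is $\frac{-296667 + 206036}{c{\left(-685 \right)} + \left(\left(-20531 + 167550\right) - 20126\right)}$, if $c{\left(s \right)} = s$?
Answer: $- \frac{90631}{126208} \approx -0.71811$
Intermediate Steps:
$\frac{-296667 + 206036}{c{\left(-685 \right)} + \left(\left(-20531 + 167550\right) - 20126\right)} = \frac{-296667 + 206036}{-685 + \left(\left(-20531 + 167550\right) - 20126\right)} = - \frac{90631}{-685 + \left(147019 - 20126\right)} = - \frac{90631}{-685 + 126893} = - \frac{90631}{126208}$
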